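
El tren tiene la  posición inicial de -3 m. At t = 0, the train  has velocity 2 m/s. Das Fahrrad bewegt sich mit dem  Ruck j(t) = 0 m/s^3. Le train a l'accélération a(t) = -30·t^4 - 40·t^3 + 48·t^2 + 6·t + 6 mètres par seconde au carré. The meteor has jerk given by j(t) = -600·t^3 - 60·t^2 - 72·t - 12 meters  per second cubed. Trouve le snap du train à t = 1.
En partant de l'accélération a(t) = -30·t^4 - 40·t^3 + 48·t^2 + 6·t + 6, nous prenons 2 dérivées. La dérivée de l'accélération donne le jerk: j(t) = -120·t^3 - 120·t^2 + 96·t + 6. En dérivant le jerk, nous obtenons le snap: s(t) = -360·t^2 - 240·t + 96. De l'équation du snap s(t) = -360·t^2 - 240·t + 96, nous substituons t = 1 pour obtenir s = -504.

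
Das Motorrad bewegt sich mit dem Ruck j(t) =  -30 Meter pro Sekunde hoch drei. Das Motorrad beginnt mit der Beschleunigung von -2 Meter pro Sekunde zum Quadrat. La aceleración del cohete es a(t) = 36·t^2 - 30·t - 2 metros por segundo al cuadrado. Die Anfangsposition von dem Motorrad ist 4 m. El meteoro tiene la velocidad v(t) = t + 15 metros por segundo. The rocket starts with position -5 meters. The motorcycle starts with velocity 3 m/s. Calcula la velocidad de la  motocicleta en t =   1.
Partiendo de la sacudida j(t) = -30, tomamos 2 antiderivadas. La antiderivada de la sacudida es la aceleración. Usando a(0) = -2, obtenemos a(t) = -30·t - 2. Tomando ∫a(t)dt y aplicando v(0) = 3, encontramos v(t) = -15·t^2 - 2·t + 3. De la ecuación de la velocidad v(t) = -15·t^2 - 2·t + 3, sustituimos t = 1 para obtener v = -14.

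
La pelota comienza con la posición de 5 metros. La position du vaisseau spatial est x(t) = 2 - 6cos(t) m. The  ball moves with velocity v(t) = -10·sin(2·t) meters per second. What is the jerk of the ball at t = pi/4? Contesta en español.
Para resolver esto, necesitamos tomar 2 derivadas de nuestra ecuación de la velocidad v(t) = -10·sin(2·t). Tomando d/dt de v(t), encontramos a(t) = -20·cos(2·t). La derivada de la aceleración da la sacudida: j(t) = 40·sin(2·t). Usando j(t) = 40·sin(2·t) y sustituyendo t = pi/4, encontramos j = 40.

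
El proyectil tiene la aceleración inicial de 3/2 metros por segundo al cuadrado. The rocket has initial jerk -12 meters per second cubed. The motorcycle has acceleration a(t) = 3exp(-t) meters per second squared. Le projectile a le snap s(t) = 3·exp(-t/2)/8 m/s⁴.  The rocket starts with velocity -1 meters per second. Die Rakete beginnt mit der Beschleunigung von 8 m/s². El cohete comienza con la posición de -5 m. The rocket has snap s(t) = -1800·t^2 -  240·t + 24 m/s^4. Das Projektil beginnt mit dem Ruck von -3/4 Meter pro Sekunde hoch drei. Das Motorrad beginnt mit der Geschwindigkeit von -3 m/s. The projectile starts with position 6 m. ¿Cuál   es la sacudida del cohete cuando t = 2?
Debemos encontrar la antiderivada de nuestra ecuación del snap s(t) = -1800·t^2 - 240·t + 24 1 vez. Integrando el snap y usando la condición inicial j(0) = -12, obtenemos j(t) = -600·t^3 - 120·t^2 + 24·t - 12. De la ecuación de la sacudida j(t) = -600·t^3 - 120·t^2 + 24·t - 12, sustituimos t = 2 para obtener j = -5244.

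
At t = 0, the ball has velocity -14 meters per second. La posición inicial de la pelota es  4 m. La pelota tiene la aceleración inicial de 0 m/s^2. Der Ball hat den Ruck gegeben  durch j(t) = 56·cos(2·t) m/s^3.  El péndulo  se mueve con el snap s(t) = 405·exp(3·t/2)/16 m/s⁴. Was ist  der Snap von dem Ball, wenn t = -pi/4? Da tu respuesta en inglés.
To solve this, we need to take 1 derivative of our jerk equation j(t) = 56·cos(2·t). Differentiating jerk, we get snap: s(t) = -112·sin(2·t). Using s(t) = -112·sin(2·t) and substituting t = -pi/4, we find s = 112.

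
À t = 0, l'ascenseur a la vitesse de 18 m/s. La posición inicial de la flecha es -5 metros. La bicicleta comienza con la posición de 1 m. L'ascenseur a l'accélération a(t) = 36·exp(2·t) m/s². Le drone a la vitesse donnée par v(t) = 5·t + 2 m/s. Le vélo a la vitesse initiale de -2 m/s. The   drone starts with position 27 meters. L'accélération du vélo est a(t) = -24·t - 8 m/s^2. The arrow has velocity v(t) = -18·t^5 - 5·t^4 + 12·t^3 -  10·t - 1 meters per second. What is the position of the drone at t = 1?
To solve this, we need to take 1 integral of our velocity equation v(t) = 5·t + 2. Integrating velocity and using the initial condition x(0) = 27, we get x(t) = 5·t^2/2 + 2·t + 27. From the given position equation x(t) = 5·t^2/2 + 2·t + 27, we substitute t = 1 to get x = 63/2.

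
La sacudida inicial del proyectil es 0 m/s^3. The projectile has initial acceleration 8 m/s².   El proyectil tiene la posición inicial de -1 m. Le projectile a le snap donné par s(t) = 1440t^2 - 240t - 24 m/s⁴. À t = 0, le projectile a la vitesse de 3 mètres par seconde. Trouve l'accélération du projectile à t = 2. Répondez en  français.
Nous devons trouver la primitive de notre équation du snap s(t) = 1440·t^2 - 240·t - 24 2 fois. En intégrant le snap et en utilisant la condition initiale j(0) = 0, nous obtenons j(t) = 24·t·(20·t^2 - 5·t - 1). En intégrant le jerk et en utilisant la condition initiale a(0) = 8, nous obtenons a(t) = 120·t^4 - 40·t^3 - 12·t^2 + 8. En utilisant a(t) = 120·t^4 - 40·t^3 - 12·t^2 + 8 et en substituant t = 2, nous trouvons a = 1560.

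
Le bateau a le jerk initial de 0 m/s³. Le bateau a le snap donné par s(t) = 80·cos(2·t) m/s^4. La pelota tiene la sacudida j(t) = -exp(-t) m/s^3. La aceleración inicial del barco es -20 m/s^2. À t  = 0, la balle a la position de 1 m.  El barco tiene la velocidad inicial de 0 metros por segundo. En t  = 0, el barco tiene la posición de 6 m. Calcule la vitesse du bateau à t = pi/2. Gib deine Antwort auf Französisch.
En partant du snap s(t) = 80·cos(2·t), nous prenons 3 intégrales. L'intégrale du snap est le jerk. En utilisant j(0) = 0, nous obtenons j(t) = 40·sin(2·t). En prenant ∫j(t)dt et en appliquant a(0) = -20, nous trouvons a(t) = -20·cos(2·t). La primitive de l'accélération, avec v(0) = 0, donne la vitesse: v(t) = -10·sin(2·t). Nous avons la vitesse v(t) = -10·sin(2·t). En substituant t = pi/2: v(pi/2) = 0.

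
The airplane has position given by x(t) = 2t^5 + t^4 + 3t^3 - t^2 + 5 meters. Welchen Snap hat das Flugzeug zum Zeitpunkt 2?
Um dies zu lösen, müssen wir 4 Ableitungen unserer Gleichung für die Position x(t) = 2·t^5 + t^4 + 3·t^3 - t^2 + 5 nehmen. Die Ableitung von der Position ergibt die Geschwindigkeit: v(t) = 10·t^4 + 4·t^3 + 9·t^2 - 2·t. Die Ableitung von der Geschwindigkeit ergibt die Beschleunigung: a(t) = 40·t^3 + 12·t^2 + 18·t - 2. Die Ableitung von der Beschleunigung ergibt den Ruck: j(t) = 120·t^2 + 24·t + 18. Die Ableitung von dem Ruck ergibt den Snap: s(t) = 240·t + 24. Aus der Gleichung für den Snap s(t) = 240·t + 24, setzen wir t = 2 ein und erhalten s = 504.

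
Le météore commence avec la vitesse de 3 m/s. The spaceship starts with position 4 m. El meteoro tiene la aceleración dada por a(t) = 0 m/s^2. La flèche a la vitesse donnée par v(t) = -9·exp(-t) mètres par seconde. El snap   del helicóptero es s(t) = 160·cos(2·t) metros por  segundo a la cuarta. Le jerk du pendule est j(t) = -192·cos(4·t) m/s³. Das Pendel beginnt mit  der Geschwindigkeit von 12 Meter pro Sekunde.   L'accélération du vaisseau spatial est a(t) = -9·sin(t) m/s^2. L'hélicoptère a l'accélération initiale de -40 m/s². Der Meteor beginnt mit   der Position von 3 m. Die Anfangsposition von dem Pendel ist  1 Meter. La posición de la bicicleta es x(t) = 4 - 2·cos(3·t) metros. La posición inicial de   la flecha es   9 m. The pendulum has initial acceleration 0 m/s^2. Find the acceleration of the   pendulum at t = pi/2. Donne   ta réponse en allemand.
Ausgehend von dem Ruck j(t) = -192·cos(4·t), nehmen wir 1 Stammfunktion. Die Stammfunktion von dem Ruck ist die Beschleunigung. Mit a(0) = 0 erhalten wir a(t) = -48·sin(4·t). Wir haben die Beschleunigung a(t) = -48·sin(4·t). Durch Einsetzen von t = pi/2: a(pi/2) = 0.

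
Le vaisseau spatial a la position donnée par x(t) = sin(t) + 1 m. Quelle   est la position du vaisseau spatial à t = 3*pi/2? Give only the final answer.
x(3*pi/2) = 0.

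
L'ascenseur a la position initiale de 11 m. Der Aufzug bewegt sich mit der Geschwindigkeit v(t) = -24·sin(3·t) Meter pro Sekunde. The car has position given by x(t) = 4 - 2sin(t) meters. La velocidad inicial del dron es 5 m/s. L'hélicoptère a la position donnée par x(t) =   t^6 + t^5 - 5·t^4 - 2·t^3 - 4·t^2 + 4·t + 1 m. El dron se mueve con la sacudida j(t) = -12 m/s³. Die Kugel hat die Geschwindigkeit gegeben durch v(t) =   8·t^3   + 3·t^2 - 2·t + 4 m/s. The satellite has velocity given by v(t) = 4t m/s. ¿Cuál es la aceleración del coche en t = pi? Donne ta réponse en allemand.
Um dies zu lösen, müssen wir 2 Ableitungen unserer Gleichung für die Position x(t) = 4 - 2·sin(t) nehmen. Die Ableitung von der Position ergibt die Geschwindigkeit: v(t) = -2·cos(t). Durch Ableiten von der Geschwindigkeit erhalten wir die Beschleunigung: a(t) = 2·sin(t). Aus der Gleichung für die Beschleunigung a(t) = 2·sin(t), setzen wir t = pi ein und erhalten a = 0.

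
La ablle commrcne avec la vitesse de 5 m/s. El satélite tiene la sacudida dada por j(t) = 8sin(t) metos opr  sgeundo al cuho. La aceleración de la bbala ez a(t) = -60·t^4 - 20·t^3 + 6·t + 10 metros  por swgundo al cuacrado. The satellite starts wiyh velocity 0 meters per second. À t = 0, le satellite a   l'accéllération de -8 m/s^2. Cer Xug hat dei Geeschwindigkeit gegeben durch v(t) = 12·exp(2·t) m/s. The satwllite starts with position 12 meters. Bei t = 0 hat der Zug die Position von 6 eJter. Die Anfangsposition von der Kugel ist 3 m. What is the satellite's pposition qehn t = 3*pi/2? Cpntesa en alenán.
Wir müssen unsere Gleichung für den Ruck j(t) = 8·sin(t) 3-mal integrieren. Die Stammfunktion von dem Ruck ist die Beschleunigung. Mit a(0) = -8 erhalten wir a(t) = -8·cos(t). Das Integral von der Beschleunigung, mit v(0) = 0, ergibt die Geschwindigkeit: v(t) = -8·sin(t). Mit ∫v(t)dt und Anwendung von x(0) = 12, finden wir x(t) = 8·cos(t) + 4. Wir haben die Position x(t) = 8·cos(t) + 4. Durch Einsetzen von t = 3*pi/2: x(3*pi/2) = 4.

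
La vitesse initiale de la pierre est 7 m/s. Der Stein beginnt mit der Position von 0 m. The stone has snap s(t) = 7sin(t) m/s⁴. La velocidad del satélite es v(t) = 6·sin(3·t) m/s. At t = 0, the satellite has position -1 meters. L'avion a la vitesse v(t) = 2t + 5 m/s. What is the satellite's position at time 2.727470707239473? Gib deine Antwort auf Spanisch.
Para resolver esto, necesitamos tomar 1 integral de nuestra ecuación de la velocidad v(t) = 6·sin(3·t). Tomando ∫v(t)dt y aplicando x(0) = -1, encontramos x(t) = 1 - 2·cos(3·t). Usando x(t) = 1 - 2·cos(3·t) y sustituyendo t = 2.727470707239473, encontramos x = 1.64511560966582.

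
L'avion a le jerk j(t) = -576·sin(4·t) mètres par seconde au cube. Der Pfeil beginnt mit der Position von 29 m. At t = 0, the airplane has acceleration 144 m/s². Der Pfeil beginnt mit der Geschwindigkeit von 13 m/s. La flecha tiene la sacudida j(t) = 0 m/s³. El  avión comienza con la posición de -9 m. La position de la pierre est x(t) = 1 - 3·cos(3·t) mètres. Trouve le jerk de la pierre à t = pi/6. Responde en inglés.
We must differentiate our position equation x(t) = 1 - 3·cos(3·t) 3 times. Differentiating position, we get velocity: v(t) = 9·sin(3·t). Taking d/dt of v(t), we find a(t) = 27·cos(3·t). The derivative of acceleration gives jerk: j(t) = -81·sin(3·t). From the given jerk equation j(t) = -81·sin(3·t), we substitute t = pi/6 to get j = -81.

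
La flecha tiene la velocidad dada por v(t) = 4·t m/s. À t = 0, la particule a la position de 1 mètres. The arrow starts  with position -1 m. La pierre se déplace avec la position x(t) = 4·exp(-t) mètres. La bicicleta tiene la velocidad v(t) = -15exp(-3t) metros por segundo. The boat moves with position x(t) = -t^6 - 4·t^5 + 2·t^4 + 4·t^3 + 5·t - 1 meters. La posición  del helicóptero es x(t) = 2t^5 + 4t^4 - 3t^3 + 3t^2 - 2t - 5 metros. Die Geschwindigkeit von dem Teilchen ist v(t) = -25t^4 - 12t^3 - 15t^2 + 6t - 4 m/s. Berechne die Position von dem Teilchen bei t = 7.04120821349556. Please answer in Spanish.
Debemos encontrar la antiderivada de nuestra ecuación de la velocidad v(t) = -25·t^4 - 12·t^3 - 15·t^2 + 6·t - 4 1 vez. Tomando ∫v(t)dt y aplicando x(0) = 1, encontramos x(t) = -5·t^5 - 3·t^4 - 5·t^3 + 3·t^2 - 4·t + 1. Tenemos la posición x(t) = -5·t^5 - 3·t^4 - 5·t^3 + 3·t^2 - 4·t + 1. Sustituyendo t = 7.04120821349556: x(7.04120821349556) = -95535.8299816137.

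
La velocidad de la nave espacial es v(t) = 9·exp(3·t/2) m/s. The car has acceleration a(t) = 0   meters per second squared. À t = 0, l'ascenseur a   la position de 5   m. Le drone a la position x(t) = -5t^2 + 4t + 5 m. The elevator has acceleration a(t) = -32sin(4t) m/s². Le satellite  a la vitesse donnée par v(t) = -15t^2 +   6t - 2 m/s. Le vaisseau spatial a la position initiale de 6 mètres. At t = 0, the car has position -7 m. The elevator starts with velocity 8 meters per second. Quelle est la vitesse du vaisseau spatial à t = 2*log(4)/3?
Nous avons la vitesse v(t) = 9·exp(3·t/2). En substituant t = 2*log(4)/3: v(2*log(4)/3) = 36.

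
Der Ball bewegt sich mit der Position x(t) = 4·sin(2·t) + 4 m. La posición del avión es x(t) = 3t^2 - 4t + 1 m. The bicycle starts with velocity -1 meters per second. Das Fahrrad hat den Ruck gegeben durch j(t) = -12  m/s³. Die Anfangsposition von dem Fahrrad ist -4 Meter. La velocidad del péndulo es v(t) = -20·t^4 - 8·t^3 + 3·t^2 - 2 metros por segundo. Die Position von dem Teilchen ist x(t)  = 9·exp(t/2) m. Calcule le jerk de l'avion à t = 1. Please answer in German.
Ausgehend von der Position x(t) = 3·t^2 - 4·t + 1, nehmen wir 3 Ableitungen. Durch Ableiten von der Position erhalten wir die Geschwindigkeit: v(t) = 6·t - 4. Mit d/dt von v(t) finden wir a(t) = 6. Durch Ableiten von der Beschleunigung erhalten wir den Ruck: j(t) = 0. Mit j(t) = 0 und Einsetzen von t = 1, finden wir j = 0.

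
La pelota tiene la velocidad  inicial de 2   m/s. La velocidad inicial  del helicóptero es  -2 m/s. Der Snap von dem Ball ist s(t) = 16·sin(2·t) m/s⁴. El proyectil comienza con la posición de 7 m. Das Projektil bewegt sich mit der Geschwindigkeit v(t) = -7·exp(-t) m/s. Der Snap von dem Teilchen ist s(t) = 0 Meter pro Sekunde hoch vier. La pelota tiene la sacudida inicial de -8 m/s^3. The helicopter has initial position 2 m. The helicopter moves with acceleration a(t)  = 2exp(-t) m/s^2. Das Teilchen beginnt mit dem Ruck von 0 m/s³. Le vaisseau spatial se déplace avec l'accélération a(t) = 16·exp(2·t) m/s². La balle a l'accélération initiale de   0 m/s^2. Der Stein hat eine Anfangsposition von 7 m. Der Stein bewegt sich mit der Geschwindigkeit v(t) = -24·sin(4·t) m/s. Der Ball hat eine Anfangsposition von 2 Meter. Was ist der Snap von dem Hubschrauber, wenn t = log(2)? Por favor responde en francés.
Nous devons dériver notre équation de l'accélération a(t) = 2·exp(-t) 2 fois. La dérivée de l'accélération donne le jerk: j(t) = -2·exp(-t). En prenant d/dt de j(t), nous trouvons s(t) = 2·exp(-t). De l'équation du snap s(t) = 2·exp(-t), nous substituons t = log(2) pour obtenir s = 1.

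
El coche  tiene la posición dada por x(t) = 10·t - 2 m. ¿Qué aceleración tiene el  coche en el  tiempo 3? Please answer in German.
Um dies zu lösen, müssen wir 2 Ableitungen unserer Gleichung für die Position x(t) = 10·t - 2 nehmen. Durch Ableiten von der Position erhalten wir die Geschwindigkeit: v(t) = 10. Mit d/dt von v(t) finden wir a(t) = 0. Mit a(t) = 0 und Einsetzen von t = 3, finden wir a = 0.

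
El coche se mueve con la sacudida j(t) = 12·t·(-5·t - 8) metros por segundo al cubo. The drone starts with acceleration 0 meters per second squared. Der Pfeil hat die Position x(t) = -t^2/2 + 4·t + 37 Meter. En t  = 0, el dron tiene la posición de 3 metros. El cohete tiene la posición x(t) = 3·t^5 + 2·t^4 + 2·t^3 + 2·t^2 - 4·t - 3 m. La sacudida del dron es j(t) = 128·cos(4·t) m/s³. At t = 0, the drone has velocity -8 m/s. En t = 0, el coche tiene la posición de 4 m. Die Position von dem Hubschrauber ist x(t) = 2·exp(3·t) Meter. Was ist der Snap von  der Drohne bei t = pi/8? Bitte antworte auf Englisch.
Starting from jerk j(t) = 128·cos(4·t), we take 1 derivative. The derivative of jerk gives snap: s(t) = -512·sin(4·t). Using s(t) = -512·sin(4·t) and substituting t = pi/8, we find s = -512.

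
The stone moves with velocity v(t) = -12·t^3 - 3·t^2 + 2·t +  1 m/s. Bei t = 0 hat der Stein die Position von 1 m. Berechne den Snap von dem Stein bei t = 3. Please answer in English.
Starting from velocity v(t) = -12·t^3 - 3·t^2 + 2·t + 1, we take 3 derivatives. The derivative of velocity gives acceleration: a(t) = -36·t^2 - 6·t + 2. Differentiating acceleration, we get jerk: j(t) = -72·t - 6. Taking d/dt of j(t), we find s(t) = -72. Using s(t) = -72 and substituting t = 3, we find s = -72.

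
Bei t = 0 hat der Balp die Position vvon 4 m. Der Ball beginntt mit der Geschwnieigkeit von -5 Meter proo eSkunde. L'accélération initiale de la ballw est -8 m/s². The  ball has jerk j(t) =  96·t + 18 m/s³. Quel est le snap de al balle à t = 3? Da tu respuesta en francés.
En partant du jerk j(t) = 96·t + 18, nous prenons 1 dérivée. La dérivée du jerk donne le snap: s(t) = 96. Nous avons le snap s(t) = 96. En substituant t = 3: s(3) = 96.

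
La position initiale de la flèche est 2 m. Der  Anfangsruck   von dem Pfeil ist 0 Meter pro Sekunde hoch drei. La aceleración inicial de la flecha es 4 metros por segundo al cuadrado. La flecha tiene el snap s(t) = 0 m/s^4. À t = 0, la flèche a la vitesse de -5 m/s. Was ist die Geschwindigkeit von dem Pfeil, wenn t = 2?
Wir müssen unsere Gleichung für den Snap s(t) = 0 3-mal integrieren. Die Stammfunktion von dem Snap, mit j(0) = 0, ergibt den Ruck: j(t) = 0. Mit ∫j(t)dt und Anwendung von a(0) = 4, finden wir a(t) = 4. Durch Integration von der Beschleunigung und Verwendung der Anfangsbedingung v(0) = -5, erhalten wir v(t) = 4·t - 5. Wir haben die Geschwindigkeit v(t) = 4·t - 5. Durch Einsetzen von t = 2: v(2) = 3.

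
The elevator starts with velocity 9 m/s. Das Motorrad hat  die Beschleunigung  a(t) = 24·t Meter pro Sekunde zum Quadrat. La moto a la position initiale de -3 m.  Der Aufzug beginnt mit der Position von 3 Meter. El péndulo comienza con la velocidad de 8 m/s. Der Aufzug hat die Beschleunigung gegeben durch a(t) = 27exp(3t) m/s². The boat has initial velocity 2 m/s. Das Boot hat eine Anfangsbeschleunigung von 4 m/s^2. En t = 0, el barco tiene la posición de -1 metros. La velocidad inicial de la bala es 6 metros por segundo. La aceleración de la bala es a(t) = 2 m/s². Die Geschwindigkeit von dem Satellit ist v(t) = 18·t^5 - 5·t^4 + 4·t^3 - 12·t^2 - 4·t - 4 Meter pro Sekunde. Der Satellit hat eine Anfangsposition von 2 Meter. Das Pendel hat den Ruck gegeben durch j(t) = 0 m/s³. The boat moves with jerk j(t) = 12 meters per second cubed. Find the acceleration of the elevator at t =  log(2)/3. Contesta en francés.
En utilisant a(t) = 27·exp(3·t) et en substituant t = log(2)/3, nous trouvons a = 54.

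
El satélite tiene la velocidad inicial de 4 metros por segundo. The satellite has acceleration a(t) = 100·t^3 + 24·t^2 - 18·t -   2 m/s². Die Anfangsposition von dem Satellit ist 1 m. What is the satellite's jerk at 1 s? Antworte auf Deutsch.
Wir müssen unsere Gleichung für die Beschleunigung a(t) = 100·t^3 + 24·t^2 - 18·t - 2 1-mal ableiten. Mit d/dt von a(t) finden wir j(t) = 300·t^2 + 48·t - 18. Aus der Gleichung für den Ruck j(t) = 300·t^2 + 48·t - 18, setzen wir t = 1 ein und erhalten j = 330.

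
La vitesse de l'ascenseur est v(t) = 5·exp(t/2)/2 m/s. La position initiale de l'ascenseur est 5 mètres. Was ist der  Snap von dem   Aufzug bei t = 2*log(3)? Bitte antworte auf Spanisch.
Para resolver esto, necesitamos tomar 3 derivadas de nuestra ecuación de la velocidad v(t) = 5·exp(t/2)/2. Tomando d/dt de v(t), encontramos a(t) = 5·exp(t/2)/4. Tomando d/dt de a(t), encontramos j(t) = 5·exp(t/2)/8. Tomando d/dt de j(t), encontramos s(t) = 5·exp(t/2)/16. Usando s(t) = 5·exp(t/2)/16 y sustituyendo t = 2*log(3), encontramos s = 15/16.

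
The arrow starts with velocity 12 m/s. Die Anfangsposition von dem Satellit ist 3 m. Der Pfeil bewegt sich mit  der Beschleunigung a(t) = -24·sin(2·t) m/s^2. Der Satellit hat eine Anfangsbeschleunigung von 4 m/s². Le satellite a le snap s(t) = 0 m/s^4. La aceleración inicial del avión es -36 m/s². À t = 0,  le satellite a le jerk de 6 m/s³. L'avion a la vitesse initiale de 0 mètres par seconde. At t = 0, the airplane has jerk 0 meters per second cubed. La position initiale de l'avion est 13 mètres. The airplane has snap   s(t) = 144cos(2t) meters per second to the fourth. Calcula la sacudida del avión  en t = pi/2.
Partiendo del snap s(t) = 144·cos(2·t), tomamos 1 antiderivada. La antiderivada del snap, con j(0) = 0, da la sacudida: j(t) = 72·sin(2·t). Usando j(t) = 72·sin(2·t) y sustituyendo t = pi/2, encontramos j = 0.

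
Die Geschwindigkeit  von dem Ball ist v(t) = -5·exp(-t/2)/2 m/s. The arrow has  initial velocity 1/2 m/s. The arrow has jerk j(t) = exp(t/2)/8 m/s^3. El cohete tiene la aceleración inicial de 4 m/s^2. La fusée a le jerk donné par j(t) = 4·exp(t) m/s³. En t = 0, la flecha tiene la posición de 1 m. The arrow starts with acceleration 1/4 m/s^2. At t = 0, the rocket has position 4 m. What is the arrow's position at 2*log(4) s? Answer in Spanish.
Para resolver esto, necesitamos tomar 3 antiderivadas de nuestra ecuación de la sacudida j(t) = exp(t/2)/8. Integrando la sacudida y usando la condición inicial a(0) = 1/4, obtenemos a(t) = exp(t/2)/4. La antiderivada de la aceleración, con v(0) = 1/2, da la velocidad: v(t) = exp(t/2)/2. La antiderivada de la velocidad es la posición. Usando x(0) = 1, obtenemos x(t) = exp(t/2). De la ecuación de la posición x(t) = exp(t/2), sustituimos t = 2*log(4) para obtener x = 4.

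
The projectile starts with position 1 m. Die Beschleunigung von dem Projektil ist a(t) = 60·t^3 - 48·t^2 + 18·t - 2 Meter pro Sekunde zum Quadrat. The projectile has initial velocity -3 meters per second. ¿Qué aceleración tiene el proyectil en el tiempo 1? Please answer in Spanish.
Tenemos la aceleración a(t) = 60·t^3 - 48·t^2 + 18·t - 2. Sustituyendo t = 1: a(1) = 28.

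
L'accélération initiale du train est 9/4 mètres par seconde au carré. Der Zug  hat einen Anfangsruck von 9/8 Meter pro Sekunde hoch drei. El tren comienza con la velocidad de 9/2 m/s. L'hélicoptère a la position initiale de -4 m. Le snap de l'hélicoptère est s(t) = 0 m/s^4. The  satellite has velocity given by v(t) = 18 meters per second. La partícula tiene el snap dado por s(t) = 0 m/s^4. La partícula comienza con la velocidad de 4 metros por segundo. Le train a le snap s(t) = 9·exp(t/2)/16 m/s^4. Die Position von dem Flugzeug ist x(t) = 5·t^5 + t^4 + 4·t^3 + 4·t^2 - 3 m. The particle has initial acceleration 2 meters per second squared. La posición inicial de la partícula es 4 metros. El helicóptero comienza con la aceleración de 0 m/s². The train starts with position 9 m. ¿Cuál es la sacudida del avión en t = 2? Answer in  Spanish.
Partiendo de la posición x(t) = 5·t^5 + t^4 + 4·t^3 + 4·t^2 - 3, tomamos 3 derivadas. Tomando d/dt de x(t), encontramos v(t) = 25·t^4 + 4·t^3 + 12·t^2 + 8·t. La derivada de la velocidad da la aceleración: a(t) = 100·t^3 + 12·t^2 + 24·t + 8. La derivada de la aceleración da la sacudida: j(t) = 300·t^2 + 24·t + 24. De la ecuación de la sacudida j(t) = 300·t^2 + 24·t + 24, sustituimos t = 2 para obtener j = 1272.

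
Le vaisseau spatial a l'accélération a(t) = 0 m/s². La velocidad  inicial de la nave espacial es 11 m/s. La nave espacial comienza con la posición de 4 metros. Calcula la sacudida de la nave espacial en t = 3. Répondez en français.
Pour résoudre ceci, nous devons prendre 1 dérivée de notre équation de l'accélération a(t) = 0. En dérivant l'accélération, nous obtenons le jerk: j(t) = 0. En utilisant j(t) = 0 et en substituant t = 3, nous trouvons j = 0.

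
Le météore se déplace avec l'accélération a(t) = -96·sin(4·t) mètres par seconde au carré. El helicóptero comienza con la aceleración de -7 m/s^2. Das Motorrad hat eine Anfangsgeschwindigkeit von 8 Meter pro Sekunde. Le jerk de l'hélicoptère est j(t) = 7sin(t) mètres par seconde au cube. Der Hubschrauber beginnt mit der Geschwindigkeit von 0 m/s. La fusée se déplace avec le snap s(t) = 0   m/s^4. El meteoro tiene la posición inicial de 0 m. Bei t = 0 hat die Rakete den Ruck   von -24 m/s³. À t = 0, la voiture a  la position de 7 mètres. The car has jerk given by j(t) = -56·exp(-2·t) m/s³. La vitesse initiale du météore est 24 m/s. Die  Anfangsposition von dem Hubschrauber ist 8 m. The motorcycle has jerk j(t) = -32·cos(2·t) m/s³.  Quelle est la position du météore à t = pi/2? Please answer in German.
Wir müssen unsere Gleichung für die Beschleunigung a(t) = -96·sin(4·t) 2-mal integrieren. Die Stammfunktion von der Beschleunigung ist die Geschwindigkeit. Mit v(0) = 24 erhalten wir v(t) = 24·cos(4·t). Durch Integration von der Geschwindigkeit und Verwendung der Anfangsbedingung x(0) = 0, erhalten wir x(t) = 6·sin(4·t). Aus der Gleichung für die Position x(t) = 6·sin(4·t), setzen wir t = pi/2 ein und erhalten x = 0.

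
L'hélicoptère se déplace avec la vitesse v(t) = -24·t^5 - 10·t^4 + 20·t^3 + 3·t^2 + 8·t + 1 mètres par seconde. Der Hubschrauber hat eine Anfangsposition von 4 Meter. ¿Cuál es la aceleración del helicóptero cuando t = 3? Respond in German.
Um dies zu lösen, müssen wir 1 Ableitung unserer Gleichung für die Geschwindigkeit v(t) = -24·t^5 - 10·t^4 + 20·t^3 + 3·t^2 + 8·t + 1 nehmen. Die Ableitung von der Geschwindigkeit ergibt die Beschleunigung: a(t) = -120·t^4 - 40·t^3 + 60·t^2 + 6·t + 8. Aus der Gleichung für die Beschleunigung a(t) = -120·t^4 - 40·t^3 + 60·t^2 + 6·t + 8, setzen wir t = 3 ein und erhalten a = -10234.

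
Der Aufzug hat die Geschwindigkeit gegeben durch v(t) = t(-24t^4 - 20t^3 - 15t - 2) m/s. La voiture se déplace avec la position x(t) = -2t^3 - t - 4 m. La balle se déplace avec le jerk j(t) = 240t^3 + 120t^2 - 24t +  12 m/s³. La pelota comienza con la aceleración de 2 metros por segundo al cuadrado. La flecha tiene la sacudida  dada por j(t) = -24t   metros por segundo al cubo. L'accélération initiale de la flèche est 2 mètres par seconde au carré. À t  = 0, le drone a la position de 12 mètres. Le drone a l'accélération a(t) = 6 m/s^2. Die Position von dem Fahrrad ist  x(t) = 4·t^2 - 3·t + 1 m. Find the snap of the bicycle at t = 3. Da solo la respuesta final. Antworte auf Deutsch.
s(3) = 0.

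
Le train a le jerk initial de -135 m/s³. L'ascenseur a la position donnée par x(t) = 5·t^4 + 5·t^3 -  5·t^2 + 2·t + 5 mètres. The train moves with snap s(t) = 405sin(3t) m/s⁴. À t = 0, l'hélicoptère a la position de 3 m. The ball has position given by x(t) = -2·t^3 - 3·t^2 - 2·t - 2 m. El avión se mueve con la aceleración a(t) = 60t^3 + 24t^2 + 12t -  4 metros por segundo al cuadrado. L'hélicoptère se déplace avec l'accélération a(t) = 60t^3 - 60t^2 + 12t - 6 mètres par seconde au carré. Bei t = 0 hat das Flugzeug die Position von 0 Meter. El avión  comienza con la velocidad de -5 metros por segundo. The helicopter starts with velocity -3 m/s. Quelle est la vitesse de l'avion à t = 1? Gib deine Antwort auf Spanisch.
Para resolver esto, necesitamos tomar 1 antiderivada de nuestra ecuación de la aceleración a(t) = 60·t^3 + 24·t^2 + 12·t - 4. La antiderivada de la aceleración es la velocidad. Usando v(0) = -5, obtenemos v(t) = 15·t^4 + 8·t^3 + 6·t^2 - 4·t - 5. De la ecuación de la velocidad v(t) = 15·t^4 + 8·t^3 + 6·t^2 - 4·t - 5, sustituimos t = 1 para obtener v = 20.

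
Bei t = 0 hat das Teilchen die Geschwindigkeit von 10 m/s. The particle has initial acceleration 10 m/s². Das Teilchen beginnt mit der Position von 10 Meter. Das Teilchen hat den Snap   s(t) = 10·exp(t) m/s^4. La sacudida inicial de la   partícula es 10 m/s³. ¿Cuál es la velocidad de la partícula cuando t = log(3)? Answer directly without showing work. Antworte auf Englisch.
v(log(3)) = 30.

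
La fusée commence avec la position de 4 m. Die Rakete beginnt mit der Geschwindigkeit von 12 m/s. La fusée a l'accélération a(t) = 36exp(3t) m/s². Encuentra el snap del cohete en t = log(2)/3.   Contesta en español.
Para resolver esto, necesitamos tomar 2 derivadas de nuestra ecuación de la aceleración a(t) = 36·exp(3·t). La derivada de la aceleración da la sacudida: j(t) = 108·exp(3·t). Derivando la sacudida, obtenemos el snap: s(t) = 324·exp(3·t). Usando s(t) = 324·exp(3·t) y sustituyendo t = log(2)/3, encontramos s = 648.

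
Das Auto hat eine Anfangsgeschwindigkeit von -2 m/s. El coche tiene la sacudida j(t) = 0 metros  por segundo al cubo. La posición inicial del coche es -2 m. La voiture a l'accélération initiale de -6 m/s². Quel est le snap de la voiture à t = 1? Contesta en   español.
Debemos derivar nuestra ecuación de la sacudida j(t) = 0 1 vez. Derivando la sacudida, obtenemos el snap: s(t) = 0. Tenemos el snap s(t) = 0. Sustituyendo t = 1: s(1) = 0.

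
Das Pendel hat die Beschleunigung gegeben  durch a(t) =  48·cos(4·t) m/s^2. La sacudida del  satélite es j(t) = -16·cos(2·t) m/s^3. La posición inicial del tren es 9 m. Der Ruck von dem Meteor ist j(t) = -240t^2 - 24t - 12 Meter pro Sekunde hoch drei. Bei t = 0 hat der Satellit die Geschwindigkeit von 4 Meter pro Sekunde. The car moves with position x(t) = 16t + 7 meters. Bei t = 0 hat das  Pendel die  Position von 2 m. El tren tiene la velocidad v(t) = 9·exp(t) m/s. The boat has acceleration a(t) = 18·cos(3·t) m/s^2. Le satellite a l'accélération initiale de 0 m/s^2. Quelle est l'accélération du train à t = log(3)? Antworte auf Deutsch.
Wir müssen unsere Gleichung für die Geschwindigkeit v(t) = 9·exp(t) 1-mal ableiten. Die Ableitung von der Geschwindigkeit ergibt die Beschleunigung: a(t) = 9·exp(t). Mit a(t) = 9·exp(t) und Einsetzen von t = log(3), finden wir a = 27.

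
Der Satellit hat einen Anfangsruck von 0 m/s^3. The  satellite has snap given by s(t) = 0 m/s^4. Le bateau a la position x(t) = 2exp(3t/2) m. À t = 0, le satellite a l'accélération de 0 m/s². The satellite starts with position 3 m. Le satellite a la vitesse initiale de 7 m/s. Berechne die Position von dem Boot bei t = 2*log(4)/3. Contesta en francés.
Nous avons la position x(t) = 2·exp(3·t/2). En substituant t = 2*log(4)/3: x(2*log(4)/3) = 8.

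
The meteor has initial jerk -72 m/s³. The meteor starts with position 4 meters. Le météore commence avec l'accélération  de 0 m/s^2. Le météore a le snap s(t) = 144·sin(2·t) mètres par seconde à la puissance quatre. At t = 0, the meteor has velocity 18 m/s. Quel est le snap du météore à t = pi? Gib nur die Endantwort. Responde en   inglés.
At t = pi, s = 0.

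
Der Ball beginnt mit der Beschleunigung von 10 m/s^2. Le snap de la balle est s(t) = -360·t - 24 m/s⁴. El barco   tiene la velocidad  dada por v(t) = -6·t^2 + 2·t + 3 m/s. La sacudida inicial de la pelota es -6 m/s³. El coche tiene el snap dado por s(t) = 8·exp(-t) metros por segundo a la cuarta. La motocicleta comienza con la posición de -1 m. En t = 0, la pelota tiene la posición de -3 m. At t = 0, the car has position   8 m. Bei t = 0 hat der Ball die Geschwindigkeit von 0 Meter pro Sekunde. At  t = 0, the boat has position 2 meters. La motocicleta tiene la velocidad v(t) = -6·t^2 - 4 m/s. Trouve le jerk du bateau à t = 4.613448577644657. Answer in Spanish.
Partiendo de la velocidad v(t) = -6·t^2 + 2·t + 3, tomamos 2 derivadas. Tomando d/dt de v(t), encontramos a(t) = 2 - 12·t. Derivando la aceleración, obtenemos la sacudida: j(t) = -12. Usando j(t) = -12 y sustituyendo t = 4.613448577644657, encontramos j = -12.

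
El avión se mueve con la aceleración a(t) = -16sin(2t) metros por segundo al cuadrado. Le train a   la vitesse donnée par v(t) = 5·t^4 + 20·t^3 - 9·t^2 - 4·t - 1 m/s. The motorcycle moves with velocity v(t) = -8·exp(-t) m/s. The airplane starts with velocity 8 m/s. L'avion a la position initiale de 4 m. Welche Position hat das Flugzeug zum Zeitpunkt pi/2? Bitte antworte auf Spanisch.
Necesitamos integrar nuestra ecuación de la aceleración a(t) = -16·sin(2·t) 2 veces. La integral de la aceleración es la velocidad. Usando v(0) = 8, obtenemos v(t) = 8·cos(2·t). Integrando la velocidad y usando la condición inicial x(0) = 4, obtenemos x(t) = 4·sin(2·t) + 4. De la ecuación de la posición x(t) = 4·sin(2·t) + 4, sustituimos t = pi/2 para obtener x = 4.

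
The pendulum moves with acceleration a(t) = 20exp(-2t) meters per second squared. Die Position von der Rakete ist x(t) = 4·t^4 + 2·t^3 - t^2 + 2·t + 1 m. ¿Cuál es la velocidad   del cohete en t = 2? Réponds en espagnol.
Para resolver esto, necesitamos tomar 1 derivada de nuestra ecuación de la posición x(t) = 4·t^4 + 2·t^3 - t^2 + 2·t + 1. La derivada de la posición da la velocidad: v(t) = 16·t^3 + 6·t^2 - 2·t + 2. Tenemos la velocidad v(t) = 16·t^3 + 6·t^2 - 2·t + 2. Sustituyendo t = 2: v(2) = 150.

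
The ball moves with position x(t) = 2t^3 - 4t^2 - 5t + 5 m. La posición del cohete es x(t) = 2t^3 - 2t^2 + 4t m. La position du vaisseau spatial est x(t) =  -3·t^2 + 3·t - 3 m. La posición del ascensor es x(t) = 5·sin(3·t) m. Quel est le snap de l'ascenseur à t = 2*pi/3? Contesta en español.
Partiendo de la posición x(t) = 5·sin(3·t), tomamos 4 derivadas. Derivando la posición, obtenemos la velocidad: v(t) = 15·cos(3·t). La derivada de la velocidad da la aceleración: a(t) = -45·sin(3·t). La derivada de la aceleración da la sacudida: j(t) = -135·cos(3·t). Derivando la sacudida, obtenemos el snap: s(t) = 405·sin(3·t). Usando s(t) = 405·sin(3·t) y sustituyendo t = 2*pi/3, encontramos s = 0.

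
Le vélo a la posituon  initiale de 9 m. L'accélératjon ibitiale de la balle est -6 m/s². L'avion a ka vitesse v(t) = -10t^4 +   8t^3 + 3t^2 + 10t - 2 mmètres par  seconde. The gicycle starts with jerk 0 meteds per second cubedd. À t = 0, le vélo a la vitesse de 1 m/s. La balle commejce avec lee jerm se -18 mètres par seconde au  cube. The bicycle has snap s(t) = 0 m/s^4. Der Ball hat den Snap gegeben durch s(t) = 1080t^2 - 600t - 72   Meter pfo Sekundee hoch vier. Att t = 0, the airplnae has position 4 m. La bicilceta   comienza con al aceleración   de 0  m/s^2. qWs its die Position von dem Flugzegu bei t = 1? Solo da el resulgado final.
Die Antwort ist 8.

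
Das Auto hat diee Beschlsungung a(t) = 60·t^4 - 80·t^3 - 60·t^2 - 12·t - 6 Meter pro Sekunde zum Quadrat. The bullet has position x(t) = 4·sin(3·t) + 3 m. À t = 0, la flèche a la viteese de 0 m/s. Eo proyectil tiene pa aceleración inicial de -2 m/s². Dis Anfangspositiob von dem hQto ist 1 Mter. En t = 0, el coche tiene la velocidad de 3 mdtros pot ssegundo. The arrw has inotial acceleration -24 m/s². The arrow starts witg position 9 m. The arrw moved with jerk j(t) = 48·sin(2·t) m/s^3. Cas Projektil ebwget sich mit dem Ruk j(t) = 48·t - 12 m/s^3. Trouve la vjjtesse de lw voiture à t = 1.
Nous devons intégrer notre équation de l'accélération a(t) = 60·t^4 - 80·t^3 - 60·t^2 - 12·t - 6 1 fois. L'intégrale de l'accélération, avec v(0) = 3, donne la vitesse: v(t) = 12·t^5 - 20·t^4 - 20·t^3 - 6·t^2 - 6·t + 3. Nous avons la vitesse v(t) = 12·t^5 - 20·t^4 - 20·t^3 - 6·t^2 - 6·t + 3. En substituant t = 1: v(1) = -37.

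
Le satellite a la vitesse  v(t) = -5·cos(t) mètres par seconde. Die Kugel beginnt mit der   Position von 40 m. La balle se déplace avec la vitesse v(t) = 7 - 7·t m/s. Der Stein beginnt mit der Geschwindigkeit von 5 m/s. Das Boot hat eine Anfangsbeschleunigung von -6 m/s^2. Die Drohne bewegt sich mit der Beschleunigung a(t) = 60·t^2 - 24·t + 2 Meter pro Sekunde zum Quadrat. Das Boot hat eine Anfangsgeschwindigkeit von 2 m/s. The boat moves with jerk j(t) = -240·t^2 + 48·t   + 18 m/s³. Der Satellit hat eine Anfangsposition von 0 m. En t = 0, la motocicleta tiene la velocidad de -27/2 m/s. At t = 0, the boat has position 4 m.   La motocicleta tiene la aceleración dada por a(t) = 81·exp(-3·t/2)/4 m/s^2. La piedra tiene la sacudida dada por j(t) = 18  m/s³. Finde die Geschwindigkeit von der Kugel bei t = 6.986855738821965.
Wir haben die Geschwindigkeit v(t) = 7 - 7·t. Durch Einsetzen von t = 6.986855738821965: v(6.986855738821965) = -41.9079901717538.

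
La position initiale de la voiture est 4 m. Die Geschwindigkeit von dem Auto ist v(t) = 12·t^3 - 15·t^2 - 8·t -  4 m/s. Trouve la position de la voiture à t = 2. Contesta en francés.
Nous devons intégrer notre équation de la vitesse v(t) = 12·t^3 - 15·t^2 - 8·t - 4 1 fois. En intégrant la vitesse et en utilisant la condition initiale x(0) = 4, nous obtenons x(t) = 3·t^4 - 5·t^3 - 4·t^2 - 4·t + 4. En utilisant x(t) = 3·t^4 - 5·t^3 - 4·t^2 - 4·t + 4 et en substituant t = 2, nous trouvons x = -12.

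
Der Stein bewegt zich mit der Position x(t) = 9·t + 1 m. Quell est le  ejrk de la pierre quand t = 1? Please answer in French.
En partant de la position x(t) = 9·t + 1, nous prenons 3 dérivées. La dérivée de la position donne la vitesse: v(t) = 9. En prenant d/dt de v(t), nous trouvons a(t) = 0. En dérivant l'accélération, nous obtenons le jerk: j(t) = 0. Nous avons le jerk j(t) = 0. En substituant t = 1: j(1) = 0.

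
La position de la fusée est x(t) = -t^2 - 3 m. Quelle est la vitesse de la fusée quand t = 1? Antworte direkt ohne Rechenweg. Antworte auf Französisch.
v(1) = -2.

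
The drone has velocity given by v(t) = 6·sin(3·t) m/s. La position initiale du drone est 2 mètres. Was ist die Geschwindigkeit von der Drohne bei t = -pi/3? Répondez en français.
En utilisant v(t) = 6·sin(3·t) et en substituant t = -pi/3, nous trouvons v = 0.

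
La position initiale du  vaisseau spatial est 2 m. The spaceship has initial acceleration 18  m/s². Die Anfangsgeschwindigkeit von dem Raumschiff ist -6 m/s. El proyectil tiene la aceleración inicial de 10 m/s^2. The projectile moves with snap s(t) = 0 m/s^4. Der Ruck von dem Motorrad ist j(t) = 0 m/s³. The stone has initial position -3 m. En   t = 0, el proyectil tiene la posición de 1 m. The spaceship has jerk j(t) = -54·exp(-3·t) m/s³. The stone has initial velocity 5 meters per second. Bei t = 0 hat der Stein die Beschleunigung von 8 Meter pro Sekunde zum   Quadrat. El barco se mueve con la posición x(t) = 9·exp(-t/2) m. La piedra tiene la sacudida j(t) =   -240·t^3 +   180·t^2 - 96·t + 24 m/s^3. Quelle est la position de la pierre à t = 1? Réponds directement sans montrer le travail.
À t = 1, x = 7.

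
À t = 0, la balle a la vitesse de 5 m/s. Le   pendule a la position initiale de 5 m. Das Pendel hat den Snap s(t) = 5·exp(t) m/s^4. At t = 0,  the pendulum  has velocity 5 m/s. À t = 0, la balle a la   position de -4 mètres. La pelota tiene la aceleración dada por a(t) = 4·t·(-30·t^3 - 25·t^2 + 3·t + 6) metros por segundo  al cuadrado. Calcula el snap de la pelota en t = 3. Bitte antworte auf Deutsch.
Ausgehend von der Beschleunigung a(t) = 4·t·(-30·t^3 - 25·t^2 + 3·t + 6), nehmen wir 2 Ableitungen. Durch Ableiten von der Beschleunigung erhalten wir den Ruck: j(t) = -120·t^3 - 100·t^2 + 4·t·(-90·t^2 - 50·t + 3) + 12·t + 24. Mit d/dt von j(t) finden wir s(t) = -720·t^2 + 4·t·(-180·t - 50) - 400·t + 24. Aus der Gleichung für den Snap s(t) = -720·t^2 + 4·t·(-180·t - 50) - 400·t + 24, setzen wir t = 3 ein und erhalten s = -14736.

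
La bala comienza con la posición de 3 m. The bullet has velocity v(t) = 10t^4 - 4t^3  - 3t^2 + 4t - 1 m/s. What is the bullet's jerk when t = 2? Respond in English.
We must differentiate our velocity equation v(t) = 10·t^4 - 4·t^3 - 3·t^2 + 4·t - 1 2 times. The derivative of velocity gives acceleration: a(t) = 40·t^3 - 12·t^2 - 6·t + 4. Differentiating acceleration, we get jerk: j(t) = 120·t^2 - 24·t - 6. Using j(t) = 120·t^2 - 24·t - 6 and substituting t = 2, we find j = 426.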